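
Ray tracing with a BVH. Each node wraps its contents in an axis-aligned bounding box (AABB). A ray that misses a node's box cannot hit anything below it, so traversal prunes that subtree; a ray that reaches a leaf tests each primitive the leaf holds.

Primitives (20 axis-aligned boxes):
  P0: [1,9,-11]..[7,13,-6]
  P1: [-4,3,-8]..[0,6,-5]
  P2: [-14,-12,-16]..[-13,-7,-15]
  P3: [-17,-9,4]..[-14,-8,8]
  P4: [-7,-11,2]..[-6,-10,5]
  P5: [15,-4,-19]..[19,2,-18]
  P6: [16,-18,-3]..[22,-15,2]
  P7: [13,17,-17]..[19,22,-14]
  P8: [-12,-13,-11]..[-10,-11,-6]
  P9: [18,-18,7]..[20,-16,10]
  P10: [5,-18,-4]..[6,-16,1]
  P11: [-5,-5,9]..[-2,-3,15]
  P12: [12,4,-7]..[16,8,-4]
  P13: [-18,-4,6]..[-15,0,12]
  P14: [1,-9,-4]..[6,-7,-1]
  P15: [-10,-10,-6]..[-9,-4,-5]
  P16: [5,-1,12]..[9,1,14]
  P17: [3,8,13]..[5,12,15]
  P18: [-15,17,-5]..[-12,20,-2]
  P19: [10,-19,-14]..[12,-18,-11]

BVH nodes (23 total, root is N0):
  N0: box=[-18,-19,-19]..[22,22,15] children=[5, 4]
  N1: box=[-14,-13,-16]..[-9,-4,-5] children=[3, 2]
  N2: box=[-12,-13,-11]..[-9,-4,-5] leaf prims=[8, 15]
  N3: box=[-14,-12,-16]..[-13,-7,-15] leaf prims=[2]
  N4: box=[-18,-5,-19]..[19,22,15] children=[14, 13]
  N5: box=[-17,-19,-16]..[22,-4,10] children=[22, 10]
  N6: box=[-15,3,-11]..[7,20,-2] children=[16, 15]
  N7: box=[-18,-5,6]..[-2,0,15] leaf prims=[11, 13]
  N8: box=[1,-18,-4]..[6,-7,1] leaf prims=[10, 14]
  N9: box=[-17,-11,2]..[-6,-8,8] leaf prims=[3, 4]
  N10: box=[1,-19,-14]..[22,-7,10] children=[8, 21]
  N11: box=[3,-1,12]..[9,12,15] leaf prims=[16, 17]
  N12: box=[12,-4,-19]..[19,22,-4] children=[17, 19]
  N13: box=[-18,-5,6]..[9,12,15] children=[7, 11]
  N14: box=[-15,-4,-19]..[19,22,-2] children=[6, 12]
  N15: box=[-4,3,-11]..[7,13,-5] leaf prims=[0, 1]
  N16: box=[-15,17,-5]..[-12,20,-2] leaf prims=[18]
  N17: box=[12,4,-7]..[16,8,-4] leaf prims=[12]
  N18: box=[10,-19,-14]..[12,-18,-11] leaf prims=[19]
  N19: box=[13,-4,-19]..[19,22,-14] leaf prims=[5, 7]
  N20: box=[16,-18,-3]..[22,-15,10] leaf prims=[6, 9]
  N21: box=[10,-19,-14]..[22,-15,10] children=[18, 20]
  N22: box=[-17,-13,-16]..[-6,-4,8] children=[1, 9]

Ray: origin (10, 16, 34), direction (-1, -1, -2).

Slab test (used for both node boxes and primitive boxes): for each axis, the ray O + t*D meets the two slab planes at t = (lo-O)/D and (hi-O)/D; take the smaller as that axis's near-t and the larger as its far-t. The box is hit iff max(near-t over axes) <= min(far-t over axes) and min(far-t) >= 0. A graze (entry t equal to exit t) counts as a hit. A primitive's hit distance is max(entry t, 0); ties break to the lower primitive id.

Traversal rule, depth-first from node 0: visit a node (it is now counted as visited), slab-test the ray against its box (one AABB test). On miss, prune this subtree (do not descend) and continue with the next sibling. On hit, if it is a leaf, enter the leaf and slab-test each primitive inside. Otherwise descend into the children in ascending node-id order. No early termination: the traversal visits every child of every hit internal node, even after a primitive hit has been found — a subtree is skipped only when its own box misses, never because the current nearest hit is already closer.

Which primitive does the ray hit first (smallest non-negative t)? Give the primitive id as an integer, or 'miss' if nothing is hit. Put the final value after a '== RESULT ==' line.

Traverse from the root:
N0 x:[-12,28] y:[-6,35] z:[19/2,53/2] -> hit [19/2,53/2], descend [4, 5]
  N4 x:[-9,28] y:[-6,21] z:[19/2,53/2] -> hit [19/2,21], descend [13, 14]
    N13 x:[1,28] y:[4,21] z:[19/2,14] -> hit [19/2,14], descend [7, 11]
      N7 x:[12,28] y:[16,21] z:[19/2,14] -> miss, prune
      N11 x:[1,7] y:[4,17] z:[19/2,11] -> miss, prune
    N14 x:[-9,25] y:[-6,20] z:[18,53/2] -> hit [18,20], descend [6, 12]
      N6 x:[3,25] y:[-4,13] z:[18,45/2] -> miss, prune
      N12 x:[-9,-2] y:[-6,20] z:[19,53/2] -> miss, prune
  N5 x:[-12,27] y:[20,35] z:[12,25] -> hit [20,25], descend [10, 22]
    N10 x:[-12,9] y:[23,35] z:[12,24] -> miss, prune
    N22 x:[16,27] y:[20,29] z:[13,25] -> hit [20,25], descend [1, 9]
      N1 x:[19,24] y:[20,29] z:[39/2,25] -> hit [20,24], descend [2, 3]
        N2 x:[19,22] y:[20,29] z:[39/2,45/2] -> hit [20,22] leaf, test {P8(miss), P15@t=20}
        N3 x:[23,24] y:[23,28] z:[49/2,25] -> miss, prune
      N9 x:[16,27] y:[24,27] z:[13,16] -> miss, prune

Visited [0, 4, 13, 7, 11, 14, 6, 12, 5, 10, 22, 1, 2, 3, 9]. Tests: 15 box, 1 leaf. Nearest: P15.

== RESULT ==
15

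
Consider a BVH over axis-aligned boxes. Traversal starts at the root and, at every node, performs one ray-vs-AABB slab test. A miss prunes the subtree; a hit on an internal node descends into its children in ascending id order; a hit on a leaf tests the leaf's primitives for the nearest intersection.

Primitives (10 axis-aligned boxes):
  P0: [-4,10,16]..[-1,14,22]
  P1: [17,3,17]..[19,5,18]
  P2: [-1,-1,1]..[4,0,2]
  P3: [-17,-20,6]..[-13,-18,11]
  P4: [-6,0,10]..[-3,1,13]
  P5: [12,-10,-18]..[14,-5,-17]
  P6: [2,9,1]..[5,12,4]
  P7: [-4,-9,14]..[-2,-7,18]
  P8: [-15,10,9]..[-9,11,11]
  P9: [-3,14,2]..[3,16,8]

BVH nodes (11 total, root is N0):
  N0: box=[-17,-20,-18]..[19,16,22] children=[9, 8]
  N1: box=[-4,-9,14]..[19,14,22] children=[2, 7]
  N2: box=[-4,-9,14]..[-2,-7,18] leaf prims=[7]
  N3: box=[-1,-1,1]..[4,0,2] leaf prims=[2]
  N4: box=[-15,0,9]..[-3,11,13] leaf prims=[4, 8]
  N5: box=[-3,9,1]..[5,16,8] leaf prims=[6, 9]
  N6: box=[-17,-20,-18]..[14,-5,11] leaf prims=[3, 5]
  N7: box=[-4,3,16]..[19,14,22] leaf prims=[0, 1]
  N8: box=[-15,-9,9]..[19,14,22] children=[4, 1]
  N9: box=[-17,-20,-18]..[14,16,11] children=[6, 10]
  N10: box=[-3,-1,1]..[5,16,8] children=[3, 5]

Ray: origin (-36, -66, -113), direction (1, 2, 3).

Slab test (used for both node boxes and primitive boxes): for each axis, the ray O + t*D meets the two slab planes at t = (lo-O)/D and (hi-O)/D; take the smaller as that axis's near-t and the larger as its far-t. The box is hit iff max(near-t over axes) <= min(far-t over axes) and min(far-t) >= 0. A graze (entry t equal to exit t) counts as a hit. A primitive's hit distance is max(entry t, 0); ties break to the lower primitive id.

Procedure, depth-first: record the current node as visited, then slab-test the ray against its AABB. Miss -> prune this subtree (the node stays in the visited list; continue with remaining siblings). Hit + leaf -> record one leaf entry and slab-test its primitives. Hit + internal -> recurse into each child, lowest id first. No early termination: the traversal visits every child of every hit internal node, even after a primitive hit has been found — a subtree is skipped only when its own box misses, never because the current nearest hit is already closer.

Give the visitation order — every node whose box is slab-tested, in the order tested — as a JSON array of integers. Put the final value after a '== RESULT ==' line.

Trace the traversal:
N0 x:[19,55] y:[23,41] z:[95/3,45] -> hit [95/3,41], descend [8, 9]
  N8 x:[21,55] y:[57/2,40] z:[122/3,45] -> miss, prune
  N9 x:[19,50] y:[23,41] z:[95/3,124/3] -> hit [95/3,41], descend [6, 10]
    N6 x:[19,50] y:[23,61/2] z:[95/3,124/3] -> miss, prune
    N10 x:[33,41] y:[65/2,41] z:[38,121/3] -> hit [38,121/3], descend [3, 5]
      N3 x:[35,40] y:[65/2,33] z:[38,115/3] -> miss, prune
      N5 x:[33,41] y:[75/2,41] z:[38,121/3] -> hit [38,121/3] leaf, test {P6@t=38, P9(miss)}

order=[0, 8, 9, 6, 10, 3, 5]  |boxes|=7  |leaves|=1  hit=P6

== RESULT ==
[0, 8, 9, 6, 10, 3, 5]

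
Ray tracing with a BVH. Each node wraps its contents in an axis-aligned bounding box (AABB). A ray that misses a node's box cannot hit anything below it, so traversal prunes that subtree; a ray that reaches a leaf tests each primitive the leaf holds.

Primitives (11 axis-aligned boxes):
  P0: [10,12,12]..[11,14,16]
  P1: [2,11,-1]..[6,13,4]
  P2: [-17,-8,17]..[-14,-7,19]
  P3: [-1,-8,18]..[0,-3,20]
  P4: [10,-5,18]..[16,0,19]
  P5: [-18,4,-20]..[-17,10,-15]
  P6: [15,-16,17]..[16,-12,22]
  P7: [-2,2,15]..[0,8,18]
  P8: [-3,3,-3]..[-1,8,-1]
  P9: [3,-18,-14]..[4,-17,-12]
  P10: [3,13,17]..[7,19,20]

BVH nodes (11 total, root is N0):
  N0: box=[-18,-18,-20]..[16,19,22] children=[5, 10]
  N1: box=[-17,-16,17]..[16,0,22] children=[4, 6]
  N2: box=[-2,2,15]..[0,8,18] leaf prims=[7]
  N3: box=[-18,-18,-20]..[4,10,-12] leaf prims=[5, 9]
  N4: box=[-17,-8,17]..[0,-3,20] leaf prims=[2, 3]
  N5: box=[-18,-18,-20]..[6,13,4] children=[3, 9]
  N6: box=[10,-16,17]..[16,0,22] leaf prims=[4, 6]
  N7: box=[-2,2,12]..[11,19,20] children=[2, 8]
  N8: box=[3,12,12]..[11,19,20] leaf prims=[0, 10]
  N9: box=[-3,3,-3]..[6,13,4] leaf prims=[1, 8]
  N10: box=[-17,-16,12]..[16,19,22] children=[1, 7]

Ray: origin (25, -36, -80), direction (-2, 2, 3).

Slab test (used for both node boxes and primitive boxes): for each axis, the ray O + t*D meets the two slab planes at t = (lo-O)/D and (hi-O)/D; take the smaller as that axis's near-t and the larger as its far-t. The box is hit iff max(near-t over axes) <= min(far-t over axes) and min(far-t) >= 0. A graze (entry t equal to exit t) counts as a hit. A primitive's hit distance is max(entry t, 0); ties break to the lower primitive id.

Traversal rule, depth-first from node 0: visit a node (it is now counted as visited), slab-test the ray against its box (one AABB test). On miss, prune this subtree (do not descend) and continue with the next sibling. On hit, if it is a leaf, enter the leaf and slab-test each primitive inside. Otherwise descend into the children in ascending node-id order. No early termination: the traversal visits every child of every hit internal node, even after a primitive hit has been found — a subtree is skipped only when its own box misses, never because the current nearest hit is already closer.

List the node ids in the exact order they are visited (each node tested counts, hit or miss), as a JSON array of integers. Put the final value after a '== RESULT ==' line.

Trace the traversal:
N0 x:[9/2,43/2] y:[9,55/2] z:[20,34] -> hit [20,43/2], descend [5, 10]
  N5 x:[19/2,43/2] y:[9,49/2] z:[20,28] -> hit [20,43/2], descend [3, 9]
    N3 x:[21/2,43/2] y:[9,23] z:[20,68/3] -> hit [20,43/2] leaf, test {P5@t=21, P9(miss)}
    N9 x:[19/2,14] y:[39/2,49/2] z:[77/3,28] -> miss, prune
  N10 x:[9/2,21] y:[10,55/2] z:[92/3,34] -> miss, prune

5 AABB tests over nodes [0, 5, 3, 9, 10]; 1 leaf entered; closest P5.

== RESULT ==
[0, 5, 3, 9, 10]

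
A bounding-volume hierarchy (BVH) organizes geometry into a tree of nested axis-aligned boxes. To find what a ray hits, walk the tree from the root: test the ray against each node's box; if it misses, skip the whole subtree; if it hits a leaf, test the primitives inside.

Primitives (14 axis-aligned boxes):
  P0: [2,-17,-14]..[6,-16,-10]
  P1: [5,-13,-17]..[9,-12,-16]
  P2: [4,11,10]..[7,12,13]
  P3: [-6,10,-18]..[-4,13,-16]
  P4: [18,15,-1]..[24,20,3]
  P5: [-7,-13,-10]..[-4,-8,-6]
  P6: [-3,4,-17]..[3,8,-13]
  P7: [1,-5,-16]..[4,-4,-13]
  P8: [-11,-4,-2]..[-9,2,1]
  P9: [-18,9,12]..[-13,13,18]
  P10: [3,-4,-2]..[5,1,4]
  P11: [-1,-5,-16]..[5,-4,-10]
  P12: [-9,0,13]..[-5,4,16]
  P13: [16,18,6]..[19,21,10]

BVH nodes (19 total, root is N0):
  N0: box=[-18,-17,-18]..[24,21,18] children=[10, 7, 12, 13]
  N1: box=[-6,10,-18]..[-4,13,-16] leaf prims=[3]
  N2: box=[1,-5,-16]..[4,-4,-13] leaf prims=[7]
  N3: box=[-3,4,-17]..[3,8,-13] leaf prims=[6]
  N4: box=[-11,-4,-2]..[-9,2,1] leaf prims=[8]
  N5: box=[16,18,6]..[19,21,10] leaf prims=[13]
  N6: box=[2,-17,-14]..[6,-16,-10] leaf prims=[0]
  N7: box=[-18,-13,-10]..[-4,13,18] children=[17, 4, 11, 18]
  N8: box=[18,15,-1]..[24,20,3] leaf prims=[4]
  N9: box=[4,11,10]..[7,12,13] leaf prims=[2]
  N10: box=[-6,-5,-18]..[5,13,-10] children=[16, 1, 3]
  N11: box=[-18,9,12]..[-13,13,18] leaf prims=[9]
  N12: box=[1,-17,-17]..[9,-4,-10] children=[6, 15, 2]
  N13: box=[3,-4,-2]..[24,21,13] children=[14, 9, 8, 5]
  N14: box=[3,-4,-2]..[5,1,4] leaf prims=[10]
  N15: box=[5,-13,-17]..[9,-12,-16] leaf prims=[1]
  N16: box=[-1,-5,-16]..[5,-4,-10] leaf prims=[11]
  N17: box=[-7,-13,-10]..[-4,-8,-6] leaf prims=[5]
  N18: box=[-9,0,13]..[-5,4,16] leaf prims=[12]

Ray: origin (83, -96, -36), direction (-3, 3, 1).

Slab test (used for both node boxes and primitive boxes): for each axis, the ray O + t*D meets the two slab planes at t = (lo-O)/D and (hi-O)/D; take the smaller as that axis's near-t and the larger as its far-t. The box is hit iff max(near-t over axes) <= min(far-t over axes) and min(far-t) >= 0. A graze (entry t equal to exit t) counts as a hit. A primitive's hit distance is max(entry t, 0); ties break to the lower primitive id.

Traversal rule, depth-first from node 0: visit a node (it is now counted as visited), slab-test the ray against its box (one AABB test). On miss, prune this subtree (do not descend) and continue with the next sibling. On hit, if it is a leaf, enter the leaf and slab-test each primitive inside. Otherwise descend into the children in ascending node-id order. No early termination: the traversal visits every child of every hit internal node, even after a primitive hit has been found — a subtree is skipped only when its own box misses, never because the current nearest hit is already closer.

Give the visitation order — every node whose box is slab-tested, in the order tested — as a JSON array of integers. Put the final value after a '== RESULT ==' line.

Walk:
N0 x:[59/3,101/3] y:[79/3,39] z:[18,54] -> hit [79/3,101/3], descend [7, 10, 12, 13]
  N7 x:[29,101/3] y:[83/3,109/3] z:[26,54] -> hit [29,101/3], descend [4, 11, 17, 18]
    N4 x:[92/3,94/3] y:[92/3,98/3] z:[34,37] -> miss, prune
    N11 x:[32,101/3] y:[35,109/3] z:[48,54] -> miss, prune
    N17 x:[29,30] y:[83/3,88/3] z:[26,30] -> hit [29,88/3] leaf, test {P5@t=29}
    N18 x:[88/3,92/3] y:[32,100/3] z:[49,52] -> miss, prune
  N10 x:[26,89/3] y:[91/3,109/3] z:[18,26] -> miss, prune
  N12 x:[74/3,82/3] y:[79/3,92/3] z:[19,26] -> miss, prune
  N13 x:[59/3,80/3] y:[92/3,39] z:[34,49] -> miss, prune

Visited [0, 7, 4, 11, 17, 18, 10, 12, 13]. Tests: 9 box, 1 leaf. Nearest: P5.

== RESULT ==
[0, 7, 4, 11, 17, 18, 10, 12, 13]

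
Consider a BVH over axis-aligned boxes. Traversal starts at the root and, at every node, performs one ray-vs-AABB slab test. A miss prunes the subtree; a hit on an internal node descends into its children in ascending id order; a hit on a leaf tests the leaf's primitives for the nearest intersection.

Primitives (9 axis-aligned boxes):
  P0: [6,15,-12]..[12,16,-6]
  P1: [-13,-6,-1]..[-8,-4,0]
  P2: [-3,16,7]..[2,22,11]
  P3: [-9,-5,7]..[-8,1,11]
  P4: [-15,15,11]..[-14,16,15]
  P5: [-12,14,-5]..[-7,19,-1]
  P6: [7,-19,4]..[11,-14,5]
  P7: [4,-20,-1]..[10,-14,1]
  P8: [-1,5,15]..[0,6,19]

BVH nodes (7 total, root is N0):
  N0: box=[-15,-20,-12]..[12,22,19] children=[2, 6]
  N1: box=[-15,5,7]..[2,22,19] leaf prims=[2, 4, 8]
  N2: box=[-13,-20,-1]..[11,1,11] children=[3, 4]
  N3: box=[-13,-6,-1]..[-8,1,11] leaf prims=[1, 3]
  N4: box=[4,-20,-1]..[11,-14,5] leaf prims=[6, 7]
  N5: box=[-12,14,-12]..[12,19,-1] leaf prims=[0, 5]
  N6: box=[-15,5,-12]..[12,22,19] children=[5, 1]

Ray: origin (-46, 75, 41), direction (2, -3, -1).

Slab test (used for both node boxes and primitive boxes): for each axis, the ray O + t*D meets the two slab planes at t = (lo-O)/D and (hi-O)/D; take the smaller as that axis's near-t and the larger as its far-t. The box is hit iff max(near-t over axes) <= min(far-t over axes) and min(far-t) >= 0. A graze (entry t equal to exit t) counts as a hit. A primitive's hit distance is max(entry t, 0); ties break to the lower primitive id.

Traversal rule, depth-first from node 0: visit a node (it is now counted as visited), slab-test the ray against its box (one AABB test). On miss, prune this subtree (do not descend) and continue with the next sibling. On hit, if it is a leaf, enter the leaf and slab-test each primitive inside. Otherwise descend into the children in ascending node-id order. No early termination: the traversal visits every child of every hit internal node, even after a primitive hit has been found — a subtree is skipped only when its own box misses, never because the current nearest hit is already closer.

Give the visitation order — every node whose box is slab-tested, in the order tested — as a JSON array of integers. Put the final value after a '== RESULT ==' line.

Traverse from the root:
N0 x:[31/2,29] y:[53/3,95/3] z:[22,53] -> hit [22,29], descend [2, 6]
  N2 x:[33/2,57/2] y:[74/3,95/3] z:[30,42] -> miss, prune
  N6 x:[31/2,29] y:[53/3,70/3] z:[22,53] -> hit [22,70/3], descend [1, 5]
    N1 x:[31/2,24] y:[53/3,70/3] z:[22,34] -> hit [22,70/3] leaf, test {P2(miss), P4(miss), P8@t=23}
    N5 x:[17,29] y:[56/3,61/3] z:[42,53] -> miss, prune

order=[0, 2, 6, 1, 5]  |boxes|=5  |leaves|=1  hit=P8

== RESULT ==
[0, 2, 6, 1, 5]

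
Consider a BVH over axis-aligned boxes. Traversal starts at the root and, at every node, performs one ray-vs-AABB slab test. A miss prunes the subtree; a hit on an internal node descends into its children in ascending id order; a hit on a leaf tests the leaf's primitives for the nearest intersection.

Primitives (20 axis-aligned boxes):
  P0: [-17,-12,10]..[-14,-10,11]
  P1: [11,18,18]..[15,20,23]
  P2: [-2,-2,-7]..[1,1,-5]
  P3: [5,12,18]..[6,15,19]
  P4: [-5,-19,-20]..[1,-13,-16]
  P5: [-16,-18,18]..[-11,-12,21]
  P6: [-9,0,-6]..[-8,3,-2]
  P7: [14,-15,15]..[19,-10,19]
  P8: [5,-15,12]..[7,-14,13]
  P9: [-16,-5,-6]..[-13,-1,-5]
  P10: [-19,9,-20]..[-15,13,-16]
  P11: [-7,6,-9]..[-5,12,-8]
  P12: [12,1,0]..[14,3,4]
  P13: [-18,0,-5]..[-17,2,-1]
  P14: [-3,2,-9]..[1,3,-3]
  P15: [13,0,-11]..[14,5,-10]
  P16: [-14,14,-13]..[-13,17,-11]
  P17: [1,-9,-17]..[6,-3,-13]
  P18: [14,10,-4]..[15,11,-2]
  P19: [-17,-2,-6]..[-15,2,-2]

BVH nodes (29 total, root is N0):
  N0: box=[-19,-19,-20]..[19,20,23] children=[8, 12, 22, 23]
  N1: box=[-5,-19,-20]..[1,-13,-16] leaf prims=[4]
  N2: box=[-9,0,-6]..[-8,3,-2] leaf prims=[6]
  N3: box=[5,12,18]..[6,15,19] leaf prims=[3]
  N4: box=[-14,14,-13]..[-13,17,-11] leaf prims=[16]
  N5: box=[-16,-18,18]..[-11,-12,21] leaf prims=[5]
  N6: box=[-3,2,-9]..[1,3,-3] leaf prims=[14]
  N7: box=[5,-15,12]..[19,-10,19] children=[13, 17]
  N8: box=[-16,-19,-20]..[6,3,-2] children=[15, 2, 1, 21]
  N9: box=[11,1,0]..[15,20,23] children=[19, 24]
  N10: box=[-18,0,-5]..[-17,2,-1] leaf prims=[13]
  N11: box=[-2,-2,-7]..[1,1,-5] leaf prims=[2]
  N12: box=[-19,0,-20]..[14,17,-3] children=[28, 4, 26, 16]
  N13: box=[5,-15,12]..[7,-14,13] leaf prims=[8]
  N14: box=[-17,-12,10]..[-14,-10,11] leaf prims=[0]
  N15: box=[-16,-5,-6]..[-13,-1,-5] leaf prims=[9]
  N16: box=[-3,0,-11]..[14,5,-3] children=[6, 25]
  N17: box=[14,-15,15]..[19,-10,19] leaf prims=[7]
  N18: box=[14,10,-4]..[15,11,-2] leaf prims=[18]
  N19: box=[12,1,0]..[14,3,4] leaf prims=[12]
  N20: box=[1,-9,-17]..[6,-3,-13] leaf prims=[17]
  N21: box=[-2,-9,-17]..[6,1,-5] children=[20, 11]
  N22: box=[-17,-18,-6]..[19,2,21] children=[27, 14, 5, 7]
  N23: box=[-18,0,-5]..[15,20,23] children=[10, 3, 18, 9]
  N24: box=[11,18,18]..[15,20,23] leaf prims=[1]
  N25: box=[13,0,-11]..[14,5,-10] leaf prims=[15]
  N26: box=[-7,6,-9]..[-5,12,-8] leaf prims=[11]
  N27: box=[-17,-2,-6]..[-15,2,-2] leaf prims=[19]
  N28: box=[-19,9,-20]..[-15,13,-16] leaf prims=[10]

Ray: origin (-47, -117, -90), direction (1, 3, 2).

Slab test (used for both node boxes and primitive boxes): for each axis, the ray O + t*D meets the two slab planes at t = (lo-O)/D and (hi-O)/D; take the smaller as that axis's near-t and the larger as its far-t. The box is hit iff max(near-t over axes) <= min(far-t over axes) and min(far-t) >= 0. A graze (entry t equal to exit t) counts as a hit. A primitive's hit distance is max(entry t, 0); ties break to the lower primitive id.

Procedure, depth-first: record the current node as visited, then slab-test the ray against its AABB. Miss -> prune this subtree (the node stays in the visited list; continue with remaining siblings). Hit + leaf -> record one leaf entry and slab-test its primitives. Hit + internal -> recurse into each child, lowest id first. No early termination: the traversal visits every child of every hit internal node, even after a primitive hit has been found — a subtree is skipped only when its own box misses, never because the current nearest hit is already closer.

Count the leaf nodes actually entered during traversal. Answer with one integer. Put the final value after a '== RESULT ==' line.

Traverse from the root:
N0 x:[28,66] y:[98/3,137/3] z:[35,113/2] -> hit [35,137/3], descend [8, 12, 22, 23]
  N8 x:[31,53] y:[98/3,40] z:[35,44] -> hit [35,40], descend [1, 2, 15, 21]
    N1 x:[42,48] y:[98/3,104/3] z:[35,37] -> miss, prune
    N2 x:[38,39] y:[39,40] z:[42,44] -> miss, prune
    N15 x:[31,34] y:[112/3,116/3] z:[42,85/2] -> miss, prune
    N21 x:[45,53] y:[36,118/3] z:[73/2,85/2] -> miss, prune
  N12 x:[28,61] y:[39,134/3] z:[35,87/2] -> hit [39,87/2], descend [4, 16, 26, 28]
    N4 x:[33,34] y:[131/3,134/3] z:[77/2,79/2] -> miss, prune
    N16 x:[44,61] y:[39,122/3] z:[79/2,87/2] -> miss, prune
    N26 x:[40,42] y:[41,43] z:[81/2,41] -> hit [41,41] leaf, test {P11@t=41}
    N28 x:[28,32] y:[42,130/3] z:[35,37] -> miss, prune
  N22 x:[30,66] y:[33,119/3] z:[42,111/2] -> miss, prune
  N23 x:[29,62] y:[39,137/3] z:[85/2,113/2] -> hit [85/2,137/3], descend [3, 9, 10, 18]
    N3 x:[52,53] y:[43,44] z:[54,109/2] -> miss, prune
    N9 x:[58,62] y:[118/3,137/3] z:[45,113/2] -> miss, prune
    N10 x:[29,30] y:[39,119/3] z:[85/2,89/2] -> miss, prune
    N18 x:[61,62] y:[127/3,128/3] z:[43,44] -> miss, prune

order=[0, 8, 1, 2, 15, 21, 12, 4, 16, 26, 28, 22, 23, 3, 9, 10, 18]  |boxes|=17  |leaves|=1  hit=P11

== RESULT ==
1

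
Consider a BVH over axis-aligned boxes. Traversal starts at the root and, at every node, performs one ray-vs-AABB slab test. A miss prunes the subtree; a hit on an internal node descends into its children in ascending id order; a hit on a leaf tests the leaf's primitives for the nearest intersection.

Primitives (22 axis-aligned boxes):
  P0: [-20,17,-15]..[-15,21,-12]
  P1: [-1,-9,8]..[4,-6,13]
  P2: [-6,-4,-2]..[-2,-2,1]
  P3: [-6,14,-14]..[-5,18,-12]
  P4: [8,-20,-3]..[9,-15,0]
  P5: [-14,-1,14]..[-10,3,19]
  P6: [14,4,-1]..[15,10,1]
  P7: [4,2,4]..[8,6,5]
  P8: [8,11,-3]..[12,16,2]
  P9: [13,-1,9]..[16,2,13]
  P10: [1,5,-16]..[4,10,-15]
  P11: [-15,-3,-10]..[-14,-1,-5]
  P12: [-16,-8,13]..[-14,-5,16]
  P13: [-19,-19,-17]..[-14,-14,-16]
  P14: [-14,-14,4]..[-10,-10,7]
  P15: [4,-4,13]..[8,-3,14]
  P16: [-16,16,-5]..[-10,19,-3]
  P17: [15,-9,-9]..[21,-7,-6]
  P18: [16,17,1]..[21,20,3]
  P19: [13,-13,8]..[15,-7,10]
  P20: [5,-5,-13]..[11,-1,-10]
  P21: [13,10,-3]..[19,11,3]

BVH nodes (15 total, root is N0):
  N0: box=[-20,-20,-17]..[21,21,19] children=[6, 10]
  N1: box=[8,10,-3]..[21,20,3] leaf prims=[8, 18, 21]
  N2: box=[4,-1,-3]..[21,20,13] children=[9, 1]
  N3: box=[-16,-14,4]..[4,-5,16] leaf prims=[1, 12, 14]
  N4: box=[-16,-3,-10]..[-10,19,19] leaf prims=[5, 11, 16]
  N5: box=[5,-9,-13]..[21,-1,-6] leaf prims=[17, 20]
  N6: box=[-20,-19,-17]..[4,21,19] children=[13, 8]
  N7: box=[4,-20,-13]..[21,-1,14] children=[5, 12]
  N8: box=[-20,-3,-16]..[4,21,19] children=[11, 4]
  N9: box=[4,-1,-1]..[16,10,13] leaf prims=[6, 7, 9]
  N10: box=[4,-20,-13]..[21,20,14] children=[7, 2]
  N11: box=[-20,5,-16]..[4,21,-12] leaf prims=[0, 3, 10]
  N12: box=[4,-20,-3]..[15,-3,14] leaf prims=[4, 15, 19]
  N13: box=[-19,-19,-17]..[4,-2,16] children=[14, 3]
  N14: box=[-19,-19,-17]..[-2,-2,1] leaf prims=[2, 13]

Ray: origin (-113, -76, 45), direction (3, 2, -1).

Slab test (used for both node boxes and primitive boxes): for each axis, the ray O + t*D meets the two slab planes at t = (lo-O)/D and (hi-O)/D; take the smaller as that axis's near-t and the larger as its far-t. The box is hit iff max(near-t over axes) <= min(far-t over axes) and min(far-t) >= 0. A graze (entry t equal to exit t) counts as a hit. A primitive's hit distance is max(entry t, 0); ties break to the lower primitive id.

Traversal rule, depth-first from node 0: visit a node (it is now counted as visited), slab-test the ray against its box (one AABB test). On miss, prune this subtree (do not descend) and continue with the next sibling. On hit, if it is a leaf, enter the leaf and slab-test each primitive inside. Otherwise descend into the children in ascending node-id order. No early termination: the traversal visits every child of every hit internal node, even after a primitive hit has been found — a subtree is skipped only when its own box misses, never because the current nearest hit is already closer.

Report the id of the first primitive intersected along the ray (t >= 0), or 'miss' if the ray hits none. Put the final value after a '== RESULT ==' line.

Trace the traversal:
N0 x:[31,134/3] y:[28,97/2] z:[26,62] -> hit [31,134/3], descend [6, 10]
  N6 x:[31,39] y:[57/2,97/2] z:[26,62] -> hit [31,39], descend [8, 13]
    N8 x:[31,39] y:[73/2,97/2] z:[26,61] -> hit [73/2,39], descend [4, 11]
      N4 x:[97/3,103/3] y:[73/2,95/2] z:[26,55] -> miss, prune
      N11 x:[31,39] y:[81/2,97/2] z:[57,61] -> miss, prune
    N13 x:[94/3,39] y:[57/2,37] z:[29,62] -> hit [94/3,37], descend [3, 14]
      N3 x:[97/3,39] y:[31,71/2] z:[29,41] -> hit [97/3,71/2] leaf, test {P1(miss), P12(miss), P14(miss)}
      N14 x:[94/3,37] y:[57/2,37] z:[44,62] -> miss, prune
  N10 x:[39,134/3] y:[28,48] z:[31,58] -> hit [39,134/3], descend [2, 7]
    N2 x:[39,134/3] y:[75/2,48] z:[32,48] -> hit [39,134/3], descend [1, 9]
      N1 x:[121/3,134/3] y:[43,48] z:[42,48] -> hit [43,134/3] leaf, test {P8(miss), P18(miss), P21@t=43}
      N9 x:[39,43] y:[75/2,43] z:[32,46] -> hit [39,43] leaf, test {P6(miss), P7@t=40, P9(miss)}
    N7 x:[39,134/3] y:[28,75/2] z:[31,58] -> miss, prune

Summary -> nodes [0, 6, 8, 4, 11, 13, 3, 14, 10, 2, 1, 9, 7]; box-tests=13; leaf-entries=3; first=P7

== RESULT ==
7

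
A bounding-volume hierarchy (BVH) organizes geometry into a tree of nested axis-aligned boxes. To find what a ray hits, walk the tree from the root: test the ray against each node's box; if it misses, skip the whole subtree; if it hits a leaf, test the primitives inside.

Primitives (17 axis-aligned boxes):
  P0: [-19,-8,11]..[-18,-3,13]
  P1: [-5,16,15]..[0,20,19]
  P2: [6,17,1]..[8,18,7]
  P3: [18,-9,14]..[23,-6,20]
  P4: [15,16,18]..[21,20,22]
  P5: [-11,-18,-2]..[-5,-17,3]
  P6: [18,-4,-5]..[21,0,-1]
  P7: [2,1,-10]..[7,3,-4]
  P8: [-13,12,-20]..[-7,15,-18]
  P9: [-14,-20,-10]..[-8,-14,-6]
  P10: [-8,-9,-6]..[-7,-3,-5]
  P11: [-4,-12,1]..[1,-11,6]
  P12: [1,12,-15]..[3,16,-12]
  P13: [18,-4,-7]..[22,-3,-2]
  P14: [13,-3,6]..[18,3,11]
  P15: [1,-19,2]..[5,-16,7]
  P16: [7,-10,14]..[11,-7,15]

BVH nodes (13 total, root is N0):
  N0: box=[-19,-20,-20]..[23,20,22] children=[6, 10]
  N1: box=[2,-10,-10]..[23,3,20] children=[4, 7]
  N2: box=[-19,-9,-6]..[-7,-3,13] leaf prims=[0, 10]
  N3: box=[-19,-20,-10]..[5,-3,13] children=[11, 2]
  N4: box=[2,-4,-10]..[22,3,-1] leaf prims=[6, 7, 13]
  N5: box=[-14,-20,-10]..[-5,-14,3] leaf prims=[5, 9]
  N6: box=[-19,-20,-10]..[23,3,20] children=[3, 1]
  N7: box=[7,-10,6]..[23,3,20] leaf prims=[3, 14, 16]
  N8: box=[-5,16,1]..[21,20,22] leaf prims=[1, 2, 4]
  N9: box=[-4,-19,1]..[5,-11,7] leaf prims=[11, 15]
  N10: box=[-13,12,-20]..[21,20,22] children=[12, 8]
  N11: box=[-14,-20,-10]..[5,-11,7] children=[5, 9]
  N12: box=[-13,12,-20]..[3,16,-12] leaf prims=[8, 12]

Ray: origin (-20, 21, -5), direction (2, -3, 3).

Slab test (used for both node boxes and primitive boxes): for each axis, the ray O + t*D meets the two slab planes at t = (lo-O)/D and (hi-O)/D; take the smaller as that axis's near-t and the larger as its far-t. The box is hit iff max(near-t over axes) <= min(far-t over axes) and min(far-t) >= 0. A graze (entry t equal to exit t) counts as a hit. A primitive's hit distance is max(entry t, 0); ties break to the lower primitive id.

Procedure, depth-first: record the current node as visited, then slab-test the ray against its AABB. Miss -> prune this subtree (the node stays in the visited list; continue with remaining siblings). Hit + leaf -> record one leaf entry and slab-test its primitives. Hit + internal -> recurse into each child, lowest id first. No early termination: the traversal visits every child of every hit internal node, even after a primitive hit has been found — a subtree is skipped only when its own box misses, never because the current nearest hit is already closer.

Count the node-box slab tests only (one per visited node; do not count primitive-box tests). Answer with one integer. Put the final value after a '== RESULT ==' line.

Traverse from the root:
N0 x:[1/2,43/2] y:[1/3,41/3] z:[-5,9] -> hit [1/2,9], descend [6, 10]
  N6 x:[1/2,43/2] y:[6,41/3] z:[-5/3,25/3] -> hit [6,25/3], descend [1, 3]
    N1 x:[11,43/2] y:[6,31/3] z:[-5/3,25/3] -> miss, prune
    N3 x:[1/2,25/2] y:[8,41/3] z:[-5/3,6] -> miss, prune
  N10 x:[7/2,41/2] y:[1/3,3] z:[-5,9] -> miss, prune

order=[0, 6, 1, 3, 10]  |boxes|=5  |leaves|=0  hit=miss

== RESULT ==
5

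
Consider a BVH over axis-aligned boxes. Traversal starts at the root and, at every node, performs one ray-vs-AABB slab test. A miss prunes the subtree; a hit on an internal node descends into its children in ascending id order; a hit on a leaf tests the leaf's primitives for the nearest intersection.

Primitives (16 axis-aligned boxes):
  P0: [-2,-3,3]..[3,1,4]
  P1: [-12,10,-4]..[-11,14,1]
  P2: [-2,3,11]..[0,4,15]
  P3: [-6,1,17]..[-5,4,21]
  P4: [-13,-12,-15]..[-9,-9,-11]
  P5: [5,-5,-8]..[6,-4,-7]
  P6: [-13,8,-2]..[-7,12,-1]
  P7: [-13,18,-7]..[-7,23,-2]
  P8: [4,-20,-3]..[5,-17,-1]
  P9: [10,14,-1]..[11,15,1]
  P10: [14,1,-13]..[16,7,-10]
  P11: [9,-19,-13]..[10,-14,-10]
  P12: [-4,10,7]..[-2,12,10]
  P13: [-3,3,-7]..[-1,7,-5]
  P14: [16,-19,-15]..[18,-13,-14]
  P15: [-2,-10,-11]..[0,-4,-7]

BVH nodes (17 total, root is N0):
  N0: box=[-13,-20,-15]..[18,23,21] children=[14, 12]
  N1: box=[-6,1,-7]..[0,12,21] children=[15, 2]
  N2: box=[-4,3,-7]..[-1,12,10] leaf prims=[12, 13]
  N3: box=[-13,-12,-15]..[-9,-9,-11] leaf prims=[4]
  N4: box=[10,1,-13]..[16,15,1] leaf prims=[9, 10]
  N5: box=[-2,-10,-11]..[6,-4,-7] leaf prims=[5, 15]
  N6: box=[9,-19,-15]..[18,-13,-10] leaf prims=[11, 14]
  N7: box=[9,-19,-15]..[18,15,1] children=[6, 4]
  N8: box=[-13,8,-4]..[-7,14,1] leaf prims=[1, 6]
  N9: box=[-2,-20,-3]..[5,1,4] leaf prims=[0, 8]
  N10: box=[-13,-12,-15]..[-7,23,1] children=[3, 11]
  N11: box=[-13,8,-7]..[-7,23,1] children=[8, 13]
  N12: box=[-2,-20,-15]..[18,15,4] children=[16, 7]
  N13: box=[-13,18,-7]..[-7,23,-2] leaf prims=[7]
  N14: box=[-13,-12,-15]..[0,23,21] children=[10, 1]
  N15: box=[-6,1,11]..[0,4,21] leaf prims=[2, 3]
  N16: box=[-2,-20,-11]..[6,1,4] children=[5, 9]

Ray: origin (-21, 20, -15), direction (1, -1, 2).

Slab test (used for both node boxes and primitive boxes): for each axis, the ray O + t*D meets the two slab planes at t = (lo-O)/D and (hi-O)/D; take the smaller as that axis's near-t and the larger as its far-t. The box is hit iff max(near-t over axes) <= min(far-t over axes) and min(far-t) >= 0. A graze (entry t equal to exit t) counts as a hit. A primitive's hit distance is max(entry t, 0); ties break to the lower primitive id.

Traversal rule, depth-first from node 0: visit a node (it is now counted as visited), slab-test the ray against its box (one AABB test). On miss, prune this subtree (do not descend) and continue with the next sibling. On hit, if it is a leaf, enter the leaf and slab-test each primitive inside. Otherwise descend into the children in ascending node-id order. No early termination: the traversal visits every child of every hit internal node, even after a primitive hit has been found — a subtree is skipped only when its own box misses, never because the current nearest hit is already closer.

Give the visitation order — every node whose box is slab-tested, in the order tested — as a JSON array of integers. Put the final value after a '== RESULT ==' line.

Trace the traversal:
N0 x:[8,39] y:[-3,40] z:[0,18] -> hit [8,18], descend [12, 14]
  N12 x:[19,39] y:[5,40] z:[0,19/2] -> miss, prune
  N14 x:[8,21] y:[-3,32] z:[0,18] -> hit [8,18], descend [1, 10]
    N1 x:[15,21] y:[8,19] z:[4,18] -> hit [15,18], descend [2, 15]
      N2 x:[17,20] y:[8,17] z:[4,25/2] -> miss, prune
      N15 x:[15,21] y:[16,19] z:[13,18] -> hit [16,18] leaf, test {P2(miss), P3@t=16}
    N10 x:[8,14] y:[-3,32] z:[0,8] -> hit [8,8], descend [3, 11]
      N3 x:[8,12] y:[29,32] z:[0,2] -> miss, prune
      N11 x:[8,14] y:[-3,12] z:[4,8] -> hit [8,8], descend [8, 13]
        N8 x:[8,14] y:[6,12] z:[11/2,8] -> hit [8,8] leaf, test {P1(miss), P6(miss)}
        N13 x:[8,14] y:[-3,2] z:[4,13/2] -> miss, prune

Visited [0, 12, 14, 1, 2, 15, 10, 3, 11, 8, 13]. Tests: 11 box, 2 leaf. Nearest: P3.

== RESULT ==
[0, 12, 14, 1, 2, 15, 10, 3, 11, 8, 13]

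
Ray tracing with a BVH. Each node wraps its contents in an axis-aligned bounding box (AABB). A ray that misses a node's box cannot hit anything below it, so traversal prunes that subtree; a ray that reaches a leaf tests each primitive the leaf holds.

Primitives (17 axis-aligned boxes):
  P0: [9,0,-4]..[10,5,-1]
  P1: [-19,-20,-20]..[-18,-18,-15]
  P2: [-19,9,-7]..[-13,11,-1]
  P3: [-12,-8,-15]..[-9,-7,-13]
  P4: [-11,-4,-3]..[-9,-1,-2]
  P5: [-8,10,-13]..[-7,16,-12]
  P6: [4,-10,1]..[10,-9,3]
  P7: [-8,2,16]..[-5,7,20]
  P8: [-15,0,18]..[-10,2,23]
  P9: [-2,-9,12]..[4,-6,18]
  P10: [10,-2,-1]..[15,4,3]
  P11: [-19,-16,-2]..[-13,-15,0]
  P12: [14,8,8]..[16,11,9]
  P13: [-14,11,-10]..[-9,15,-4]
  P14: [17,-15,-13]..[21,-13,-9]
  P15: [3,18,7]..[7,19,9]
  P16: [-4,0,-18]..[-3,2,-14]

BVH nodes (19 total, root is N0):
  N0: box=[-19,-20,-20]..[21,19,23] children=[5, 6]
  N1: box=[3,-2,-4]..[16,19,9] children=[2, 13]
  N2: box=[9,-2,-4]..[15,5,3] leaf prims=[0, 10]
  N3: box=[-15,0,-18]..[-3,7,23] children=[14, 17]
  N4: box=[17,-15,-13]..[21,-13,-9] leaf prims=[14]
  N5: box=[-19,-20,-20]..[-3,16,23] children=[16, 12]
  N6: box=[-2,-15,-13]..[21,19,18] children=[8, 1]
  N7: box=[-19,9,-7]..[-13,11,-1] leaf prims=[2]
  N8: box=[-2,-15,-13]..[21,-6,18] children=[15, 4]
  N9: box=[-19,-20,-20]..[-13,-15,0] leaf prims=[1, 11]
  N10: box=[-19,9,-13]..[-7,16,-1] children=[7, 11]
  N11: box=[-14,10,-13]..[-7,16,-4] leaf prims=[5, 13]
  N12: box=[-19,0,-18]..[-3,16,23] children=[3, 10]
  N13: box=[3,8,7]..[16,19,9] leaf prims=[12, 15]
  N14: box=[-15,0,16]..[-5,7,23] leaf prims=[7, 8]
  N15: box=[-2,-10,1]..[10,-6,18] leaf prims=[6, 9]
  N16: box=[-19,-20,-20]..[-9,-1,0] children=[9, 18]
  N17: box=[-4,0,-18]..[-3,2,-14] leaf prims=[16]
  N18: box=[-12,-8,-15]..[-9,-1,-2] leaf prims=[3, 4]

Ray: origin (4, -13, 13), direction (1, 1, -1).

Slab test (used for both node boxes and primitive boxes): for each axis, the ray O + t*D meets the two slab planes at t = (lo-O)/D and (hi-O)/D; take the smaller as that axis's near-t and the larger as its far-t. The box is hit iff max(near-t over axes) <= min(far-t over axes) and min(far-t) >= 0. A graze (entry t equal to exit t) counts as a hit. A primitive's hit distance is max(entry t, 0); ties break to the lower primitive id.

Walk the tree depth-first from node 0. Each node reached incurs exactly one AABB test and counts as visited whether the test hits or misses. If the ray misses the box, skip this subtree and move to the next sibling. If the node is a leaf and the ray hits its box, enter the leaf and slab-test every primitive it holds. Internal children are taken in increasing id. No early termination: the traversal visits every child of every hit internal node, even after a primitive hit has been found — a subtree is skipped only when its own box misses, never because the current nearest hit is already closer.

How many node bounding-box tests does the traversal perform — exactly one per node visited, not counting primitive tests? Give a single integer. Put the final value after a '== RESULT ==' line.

Trace the traversal:
N0 x:[-23,17] y:[-7,32] z:[-10,33] -> hit [-7,17], descend [5, 6]
  N5 x:[-23,-7] y:[-7,29] z:[-10,33] -> miss, prune
  N6 x:[-6,17] y:[-2,32] z:[-5,26] -> hit [-2,17], descend [1, 8]
    N1 x:[-1,12] y:[11,32] z:[4,17] -> hit [11,12], descend [2, 13]
      N2 x:[5,11] y:[11,18] z:[10,17] -> hit [11,11] leaf, test {P0(miss), P10@t=11}
      N13 x:[-1,12] y:[21,32] z:[4,6] -> miss, prune
    N8 x:[-6,17] y:[-2,7] z:[-5,26] -> hit [-2,7], descend [4, 15]
      N4 x:[13,17] y:[-2,0] z:[22,26] -> miss, prune
      N15 x:[-6,6] y:[3,7] z:[-5,12] -> hit [3,6] leaf, test {P6(miss), P9(miss)}

Visited [0, 5, 6, 1, 2, 13, 8, 4, 15]. Tests: 9 box, 2 leaf. Nearest: P10.

== RESULT ==
9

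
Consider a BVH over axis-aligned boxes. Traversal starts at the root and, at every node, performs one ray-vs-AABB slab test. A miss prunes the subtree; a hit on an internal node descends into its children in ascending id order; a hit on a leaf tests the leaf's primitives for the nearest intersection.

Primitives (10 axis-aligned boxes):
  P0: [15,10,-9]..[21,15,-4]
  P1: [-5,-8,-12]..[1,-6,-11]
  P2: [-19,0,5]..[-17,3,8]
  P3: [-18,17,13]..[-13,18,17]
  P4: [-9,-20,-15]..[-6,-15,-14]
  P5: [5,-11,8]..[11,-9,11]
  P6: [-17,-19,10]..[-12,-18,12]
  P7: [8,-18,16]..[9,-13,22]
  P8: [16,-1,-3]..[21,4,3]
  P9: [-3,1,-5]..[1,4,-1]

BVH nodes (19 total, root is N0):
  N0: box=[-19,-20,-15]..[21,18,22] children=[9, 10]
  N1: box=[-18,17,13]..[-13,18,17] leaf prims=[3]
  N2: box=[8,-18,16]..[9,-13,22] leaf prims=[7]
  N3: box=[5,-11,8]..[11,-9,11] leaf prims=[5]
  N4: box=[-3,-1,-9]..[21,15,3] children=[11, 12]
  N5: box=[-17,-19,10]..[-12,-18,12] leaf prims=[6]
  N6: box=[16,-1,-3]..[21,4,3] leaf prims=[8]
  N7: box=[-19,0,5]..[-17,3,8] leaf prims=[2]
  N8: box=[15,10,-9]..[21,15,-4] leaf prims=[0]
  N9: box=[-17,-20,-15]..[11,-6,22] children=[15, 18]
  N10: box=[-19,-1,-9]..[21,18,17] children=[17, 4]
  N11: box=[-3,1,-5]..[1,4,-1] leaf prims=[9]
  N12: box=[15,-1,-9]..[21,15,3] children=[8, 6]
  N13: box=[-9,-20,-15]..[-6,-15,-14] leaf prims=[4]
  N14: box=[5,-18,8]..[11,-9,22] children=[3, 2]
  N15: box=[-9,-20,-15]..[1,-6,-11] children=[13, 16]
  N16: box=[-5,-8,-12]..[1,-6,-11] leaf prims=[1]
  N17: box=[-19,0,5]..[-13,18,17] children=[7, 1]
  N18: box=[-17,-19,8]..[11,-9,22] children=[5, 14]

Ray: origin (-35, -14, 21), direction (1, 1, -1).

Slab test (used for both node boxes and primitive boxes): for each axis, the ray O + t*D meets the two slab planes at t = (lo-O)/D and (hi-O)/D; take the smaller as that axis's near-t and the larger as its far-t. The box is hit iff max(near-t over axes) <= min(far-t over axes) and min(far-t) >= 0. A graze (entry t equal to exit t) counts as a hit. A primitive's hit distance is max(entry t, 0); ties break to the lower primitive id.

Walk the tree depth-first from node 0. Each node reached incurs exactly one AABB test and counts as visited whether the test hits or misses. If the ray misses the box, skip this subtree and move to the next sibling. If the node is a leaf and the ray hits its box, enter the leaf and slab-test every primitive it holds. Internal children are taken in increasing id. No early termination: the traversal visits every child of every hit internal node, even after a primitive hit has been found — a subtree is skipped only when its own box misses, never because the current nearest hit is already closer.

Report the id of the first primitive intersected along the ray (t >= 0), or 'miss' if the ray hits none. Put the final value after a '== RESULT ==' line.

Trace the traversal:
N0 x:[16,56] y:[-6,32] z:[-1,36] -> hit [16,32], descend [9, 10]
  N9 x:[18,46] y:[-6,8] z:[-1,36] -> miss, prune
  N10 x:[16,56] y:[13,32] z:[4,30] -> hit [16,30], descend [4, 17]
    N4 x:[32,56] y:[13,29] z:[18,30] -> miss, prune
    N17 x:[16,22] y:[14,32] z:[4,16] -> hit [16,16], descend [1, 7]
      N1 x:[17,22] y:[31,32] z:[4,8] -> miss, prune
      N7 x:[16,18] y:[14,17] z:[13,16] -> hit [16,16] leaf, test {P2@t=16}

order=[0, 9, 10, 4, 17, 1, 7]  |boxes|=7  |leaves|=1  hit=P2

== RESULT ==
2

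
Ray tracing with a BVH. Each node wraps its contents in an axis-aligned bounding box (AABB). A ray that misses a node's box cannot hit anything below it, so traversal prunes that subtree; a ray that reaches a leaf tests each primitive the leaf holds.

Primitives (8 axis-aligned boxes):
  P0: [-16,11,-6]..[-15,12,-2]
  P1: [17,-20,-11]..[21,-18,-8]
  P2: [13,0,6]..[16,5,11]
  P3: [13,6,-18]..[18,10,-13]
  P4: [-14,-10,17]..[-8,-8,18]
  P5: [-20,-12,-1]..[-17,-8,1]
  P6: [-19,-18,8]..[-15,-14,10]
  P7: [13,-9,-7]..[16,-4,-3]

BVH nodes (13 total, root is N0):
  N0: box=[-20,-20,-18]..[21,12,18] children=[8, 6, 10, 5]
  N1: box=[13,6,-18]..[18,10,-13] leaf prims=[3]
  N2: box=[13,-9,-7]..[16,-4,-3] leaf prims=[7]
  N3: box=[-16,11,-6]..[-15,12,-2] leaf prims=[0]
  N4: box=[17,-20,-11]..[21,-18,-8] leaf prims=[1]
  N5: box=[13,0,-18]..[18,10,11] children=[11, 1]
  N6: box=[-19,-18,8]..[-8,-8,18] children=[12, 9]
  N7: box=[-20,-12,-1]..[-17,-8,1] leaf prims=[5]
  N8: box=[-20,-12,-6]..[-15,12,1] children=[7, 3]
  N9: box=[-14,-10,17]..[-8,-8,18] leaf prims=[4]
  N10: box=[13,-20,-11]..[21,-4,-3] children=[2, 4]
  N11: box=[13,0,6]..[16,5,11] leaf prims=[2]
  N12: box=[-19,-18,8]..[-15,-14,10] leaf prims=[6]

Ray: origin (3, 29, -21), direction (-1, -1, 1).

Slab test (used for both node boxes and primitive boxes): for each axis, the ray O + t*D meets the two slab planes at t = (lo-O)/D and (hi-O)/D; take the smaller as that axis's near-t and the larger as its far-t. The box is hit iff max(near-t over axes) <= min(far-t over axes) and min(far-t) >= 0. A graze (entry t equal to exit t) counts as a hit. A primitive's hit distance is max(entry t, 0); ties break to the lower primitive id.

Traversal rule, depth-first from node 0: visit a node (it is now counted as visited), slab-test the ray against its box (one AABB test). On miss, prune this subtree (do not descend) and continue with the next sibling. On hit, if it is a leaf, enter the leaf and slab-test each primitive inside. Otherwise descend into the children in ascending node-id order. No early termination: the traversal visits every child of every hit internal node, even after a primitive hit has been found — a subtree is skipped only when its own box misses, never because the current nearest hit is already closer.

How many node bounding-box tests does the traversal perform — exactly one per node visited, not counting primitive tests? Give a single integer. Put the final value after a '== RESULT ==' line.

Walk:
N0 x:[-18,23] y:[17,49] z:[3,39] -> hit [17,23], descend [5, 6, 8, 10]
  N5 x:[-15,-10] y:[19,29] z:[3,32] -> miss, prune
  N6 x:[11,22] y:[37,47] z:[29,39] -> miss, prune
  N8 x:[18,23] y:[17,41] z:[15,22] -> hit [18,22], descend [3, 7]
    N3 x:[18,19] y:[17,18] z:[15,19] -> hit [18,18] leaf, test {P0@t=18}
    N7 x:[20,23] y:[37,41] z:[20,22] -> miss, prune
  N10 x:[-18,-10] y:[33,49] z:[10,18] -> miss, prune

Summary -> nodes [0, 5, 6, 8, 3, 7, 10]; box-tests=7; leaf-entries=1; first=P0

== RESULT ==
7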